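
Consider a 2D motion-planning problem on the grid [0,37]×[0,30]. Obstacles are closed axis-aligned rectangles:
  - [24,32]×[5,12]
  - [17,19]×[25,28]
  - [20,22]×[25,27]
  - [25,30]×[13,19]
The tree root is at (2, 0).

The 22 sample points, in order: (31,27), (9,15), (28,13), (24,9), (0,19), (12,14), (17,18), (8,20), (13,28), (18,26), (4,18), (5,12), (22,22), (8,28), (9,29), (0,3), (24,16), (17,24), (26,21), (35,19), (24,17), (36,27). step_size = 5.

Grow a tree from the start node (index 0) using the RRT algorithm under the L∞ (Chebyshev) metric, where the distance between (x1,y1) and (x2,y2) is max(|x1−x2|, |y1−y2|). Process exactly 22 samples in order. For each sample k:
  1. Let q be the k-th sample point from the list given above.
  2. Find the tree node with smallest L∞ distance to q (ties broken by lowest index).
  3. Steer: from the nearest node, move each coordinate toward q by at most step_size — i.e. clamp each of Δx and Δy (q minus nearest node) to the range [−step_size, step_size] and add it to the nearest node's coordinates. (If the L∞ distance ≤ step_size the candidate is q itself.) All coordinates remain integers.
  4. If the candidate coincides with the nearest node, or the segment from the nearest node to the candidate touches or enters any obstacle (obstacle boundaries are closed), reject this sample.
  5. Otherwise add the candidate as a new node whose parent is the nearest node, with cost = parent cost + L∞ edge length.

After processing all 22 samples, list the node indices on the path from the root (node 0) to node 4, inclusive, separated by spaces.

1. q=(31,27) nearest=0 d=29 new=(7,5) → add node 1 parent=0 cost=5
2. q=(9,15) nearest=1 d=10 new=(9,10) → add node 2 parent=1 cost=10
3. q=(28,13) nearest=2 d=19 new=(14,13) → add node 3 parent=2 cost=15
4. q=(24,9) nearest=3 d=10 new=(19,9) → add node 4 parent=3 cost=20
5. q=(0,19) nearest=2 d=9 new=(4,15) → add node 5 parent=2 cost=15
6. q=(12,14) nearest=3 d=2 new=(12,14) → add node 6 parent=3 cost=17
7. q=(17,18) nearest=3 d=5 new=(17,18) → add node 7 parent=3 cost=20
8. q=(8,20) nearest=5 d=5 new=(8,20) → add node 8 parent=5 cost=20
9. q=(13,28) nearest=8 d=8 new=(13,25) → add node 9 parent=8 cost=25
10. q=(18,26) nearest=9 d=5 new=(18,26) → blocked by [17,19]×[25,28], reject
11. q=(4,18) nearest=5 d=3 new=(4,18) → add node 10 parent=5 cost=18
12. q=(5,12) nearest=5 d=3 new=(5,12) → add node 11 parent=5 cost=18
13. q=(22,22) nearest=7 d=5 new=(22,22) → add node 12 parent=7 cost=25
14. q=(8,28) nearest=9 d=5 new=(8,28) → add node 13 parent=9 cost=30
15. q=(9,29) nearest=13 d=1 new=(9,29) → add node 14 parent=13 cost=31
16. q=(0,3) nearest=0 d=3 new=(0,3) → add node 15 parent=0 cost=3
17. q=(24,16) nearest=12 d=6 new=(24,17) → add node 16 parent=12 cost=30
18. q=(17,24) nearest=9 d=4 new=(17,24) → add node 17 parent=9 cost=29
19. q=(26,21) nearest=12 d=4 new=(26,21) → add node 18 parent=12 cost=29
20. q=(35,19) nearest=18 d=9 new=(31,19) → add node 19 parent=18 cost=34
21. q=(24,17) nearest=16 d=0 → coincident, reject
22. q=(36,27) nearest=19 d=8 new=(36,24) → add node 20 parent=19 cost=39

Path: 0 1 2 3 4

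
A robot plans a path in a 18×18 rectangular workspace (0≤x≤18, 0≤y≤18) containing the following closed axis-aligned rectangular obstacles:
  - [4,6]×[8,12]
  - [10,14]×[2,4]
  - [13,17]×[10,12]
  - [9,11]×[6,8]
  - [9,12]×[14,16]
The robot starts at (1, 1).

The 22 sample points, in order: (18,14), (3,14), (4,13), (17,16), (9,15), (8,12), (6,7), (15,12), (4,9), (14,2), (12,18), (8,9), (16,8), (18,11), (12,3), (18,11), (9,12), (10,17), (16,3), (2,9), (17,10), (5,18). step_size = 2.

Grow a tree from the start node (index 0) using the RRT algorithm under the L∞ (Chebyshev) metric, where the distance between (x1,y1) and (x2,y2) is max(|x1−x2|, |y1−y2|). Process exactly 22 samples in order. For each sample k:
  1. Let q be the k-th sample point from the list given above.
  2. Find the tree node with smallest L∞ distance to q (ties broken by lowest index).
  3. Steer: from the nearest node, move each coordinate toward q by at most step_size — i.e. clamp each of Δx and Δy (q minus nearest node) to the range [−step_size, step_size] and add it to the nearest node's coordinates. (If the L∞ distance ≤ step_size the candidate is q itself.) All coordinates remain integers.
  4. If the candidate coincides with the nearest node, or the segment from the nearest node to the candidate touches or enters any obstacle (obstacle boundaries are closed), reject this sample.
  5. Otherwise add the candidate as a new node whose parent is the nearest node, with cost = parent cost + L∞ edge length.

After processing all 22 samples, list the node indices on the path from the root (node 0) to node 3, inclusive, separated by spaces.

Path: 0 1 2 3

1. q=(18,14) nearest=0 d=17 new=(3,3) → add node 1 parent=0 cost=2
2. q=(3,14) nearest=1 d=11 new=(3,5) → add node 2 parent=1 cost=4
3. q=(4,13) nearest=2 d=8 new=(4,7) → add node 3 parent=2 cost=6
4. q=(17,16) nearest=3 d=13 new=(6,9) → blocked by [4,6]×[8,12], reject
5. q=(9,15) nearest=3 d=8 new=(6,9) → blocked by [4,6]×[8,12], reject
6. q=(8,12) nearest=3 d=5 new=(6,9) → blocked by [4,6]×[8,12], reject
7. q=(6,7) nearest=3 d=2 new=(6,7) → add node 4 parent=3 cost=8
8. q=(15,12) nearest=4 d=9 new=(8,9) → add node 5 parent=4 cost=10
9. q=(4,9) nearest=3 d=2 new=(4,9) → blocked by [4,6]×[8,12], reject
10. q=(14,2) nearest=5 d=7 new=(10,7) → blocked by [9,11]×[6,8], reject
11. q=(12,18) nearest=5 d=9 new=(10,11) → add node 6 parent=5 cost=12
12. q=(8,9) nearest=5 d=0 → coincident, reject
13. q=(16,8) nearest=6 d=6 new=(12,9) → add node 7 parent=6 cost=14
14. q=(18,11) nearest=7 d=6 new=(14,11) → blocked by [13,17]×[10,12], reject
15. q=(12,3) nearest=4 d=6 new=(8,5) → add node 8 parent=4 cost=10
16. q=(18,11) nearest=7 d=6 new=(14,11) → blocked by [13,17]×[10,12], reject
17. q=(9,12) nearest=6 d=1 new=(9,12) → add node 9 parent=6 cost=13
18. q=(10,17) nearest=9 d=5 new=(10,14) → blocked by [9,12]×[14,16], reject
19. q=(16,3) nearest=7 d=6 new=(14,7) → add node 10 parent=7 cost=16
20. q=(2,9) nearest=3 d=2 new=(2,9) → add node 11 parent=3 cost=8
21. q=(17,10) nearest=10 d=3 new=(16,9) → add node 12 parent=10 cost=18
22. q=(5,18) nearest=9 d=6 new=(7,14) → add node 13 parent=9 cost=15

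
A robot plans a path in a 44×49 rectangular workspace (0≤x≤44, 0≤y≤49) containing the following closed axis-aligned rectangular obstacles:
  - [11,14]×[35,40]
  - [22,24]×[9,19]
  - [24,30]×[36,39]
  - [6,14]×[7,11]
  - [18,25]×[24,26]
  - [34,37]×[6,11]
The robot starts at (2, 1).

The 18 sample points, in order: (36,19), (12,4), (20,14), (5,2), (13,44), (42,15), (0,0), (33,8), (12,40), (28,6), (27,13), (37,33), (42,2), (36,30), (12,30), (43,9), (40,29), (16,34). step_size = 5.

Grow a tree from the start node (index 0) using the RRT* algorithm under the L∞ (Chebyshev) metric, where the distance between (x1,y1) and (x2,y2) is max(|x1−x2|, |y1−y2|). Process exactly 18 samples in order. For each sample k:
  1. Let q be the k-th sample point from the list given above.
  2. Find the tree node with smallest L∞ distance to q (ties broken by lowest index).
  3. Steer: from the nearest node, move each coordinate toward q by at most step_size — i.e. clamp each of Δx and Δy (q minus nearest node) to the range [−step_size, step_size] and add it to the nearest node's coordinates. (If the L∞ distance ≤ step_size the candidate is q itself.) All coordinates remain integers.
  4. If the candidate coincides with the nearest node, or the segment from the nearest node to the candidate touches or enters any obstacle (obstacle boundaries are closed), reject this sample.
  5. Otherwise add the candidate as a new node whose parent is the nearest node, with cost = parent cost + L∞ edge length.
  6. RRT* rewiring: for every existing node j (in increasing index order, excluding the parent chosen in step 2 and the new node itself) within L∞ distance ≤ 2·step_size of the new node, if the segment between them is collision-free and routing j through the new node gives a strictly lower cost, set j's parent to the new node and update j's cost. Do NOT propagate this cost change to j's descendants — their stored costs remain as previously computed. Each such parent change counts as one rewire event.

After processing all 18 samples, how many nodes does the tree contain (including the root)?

1. q=(36,19) nearest=0 d=34 new=(7,6) → add node 1 parent=0 cost=5
2. q=(12,4) nearest=1 d=5 new=(12,4) → add node 2 parent=1 cost=10
3. q=(20,14) nearest=2 d=10 new=(17,9) → add node 3 parent=2 cost=15
4. q=(5,2) nearest=0 d=3 new=(5,2) → add node 4 parent=0 cost=3
5. q=(13,44) nearest=3 d=35 new=(13,14) → add node 5 parent=3 cost=20
6. q=(42,15) nearest=3 d=25 new=(22,14) → blocked by [22,24]×[9,19], reject
7. q=(0,0) nearest=0 d=2 new=(0,0) → add node 6 parent=0 cost=2
8. q=(33,8) nearest=3 d=16 new=(22,8) → add node 7 parent=3 cost=20
9. q=(12,40) nearest=5 d=26 new=(12,19) → add node 8 parent=5 cost=25
10. q=(28,6) nearest=7 d=6 new=(27,6) → add node 9 parent=7 cost=25
11. q=(27,13) nearest=7 d=5 new=(27,13) → blocked by [22,24]×[9,19], reject
12. q=(37,33) nearest=3 d=24 new=(22,14) → blocked by [22,24]×[9,19], reject
13. q=(42,2) nearest=9 d=15 new=(32,2) → add node 10 parent=9 cost=30
14. q=(36,30) nearest=3 d=21 new=(22,14) → blocked by [22,24]×[9,19], reject
15. q=(12,30) nearest=8 d=11 new=(12,24) → add node 11 parent=8 cost=30
16. q=(43,9) nearest=10 d=11 new=(37,7) → blocked by [34,37]×[6,11], reject
17. q=(40,29) nearest=7 d=21 new=(27,13) → blocked by [22,24]×[9,19], reject
18. q=(16,34) nearest=11 d=10 new=(16,29) → add node 12 parent=11 cost=35

Node count: 13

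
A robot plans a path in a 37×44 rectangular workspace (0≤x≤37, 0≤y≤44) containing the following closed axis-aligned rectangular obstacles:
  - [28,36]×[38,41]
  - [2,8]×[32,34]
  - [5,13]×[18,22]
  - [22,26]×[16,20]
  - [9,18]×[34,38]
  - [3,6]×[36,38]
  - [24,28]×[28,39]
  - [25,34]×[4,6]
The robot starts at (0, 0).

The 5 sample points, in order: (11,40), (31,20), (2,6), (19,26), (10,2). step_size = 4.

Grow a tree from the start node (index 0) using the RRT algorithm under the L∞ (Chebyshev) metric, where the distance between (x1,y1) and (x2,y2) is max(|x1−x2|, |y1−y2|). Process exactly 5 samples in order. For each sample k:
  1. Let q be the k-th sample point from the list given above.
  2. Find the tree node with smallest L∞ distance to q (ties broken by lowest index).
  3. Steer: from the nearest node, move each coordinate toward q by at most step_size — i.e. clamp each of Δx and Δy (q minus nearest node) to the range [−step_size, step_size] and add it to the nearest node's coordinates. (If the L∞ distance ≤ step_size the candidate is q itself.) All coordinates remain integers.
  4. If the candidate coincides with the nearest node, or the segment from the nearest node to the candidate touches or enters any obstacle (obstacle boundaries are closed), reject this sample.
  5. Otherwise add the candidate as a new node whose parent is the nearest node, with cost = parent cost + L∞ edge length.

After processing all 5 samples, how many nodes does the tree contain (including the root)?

Node count: 6

1. q=(11,40) nearest=0 d=40 new=(4,4) → add node 1 parent=0 cost=4
2. q=(31,20) nearest=1 d=27 new=(8,8) → add node 2 parent=1 cost=8
3. q=(2,6) nearest=1 d=2 new=(2,6) → add node 3 parent=1 cost=6
4. q=(19,26) nearest=2 d=18 new=(12,12) → add node 4 parent=2 cost=12
5. q=(10,2) nearest=1 d=6 new=(8,2) → add node 5 parent=1 cost=8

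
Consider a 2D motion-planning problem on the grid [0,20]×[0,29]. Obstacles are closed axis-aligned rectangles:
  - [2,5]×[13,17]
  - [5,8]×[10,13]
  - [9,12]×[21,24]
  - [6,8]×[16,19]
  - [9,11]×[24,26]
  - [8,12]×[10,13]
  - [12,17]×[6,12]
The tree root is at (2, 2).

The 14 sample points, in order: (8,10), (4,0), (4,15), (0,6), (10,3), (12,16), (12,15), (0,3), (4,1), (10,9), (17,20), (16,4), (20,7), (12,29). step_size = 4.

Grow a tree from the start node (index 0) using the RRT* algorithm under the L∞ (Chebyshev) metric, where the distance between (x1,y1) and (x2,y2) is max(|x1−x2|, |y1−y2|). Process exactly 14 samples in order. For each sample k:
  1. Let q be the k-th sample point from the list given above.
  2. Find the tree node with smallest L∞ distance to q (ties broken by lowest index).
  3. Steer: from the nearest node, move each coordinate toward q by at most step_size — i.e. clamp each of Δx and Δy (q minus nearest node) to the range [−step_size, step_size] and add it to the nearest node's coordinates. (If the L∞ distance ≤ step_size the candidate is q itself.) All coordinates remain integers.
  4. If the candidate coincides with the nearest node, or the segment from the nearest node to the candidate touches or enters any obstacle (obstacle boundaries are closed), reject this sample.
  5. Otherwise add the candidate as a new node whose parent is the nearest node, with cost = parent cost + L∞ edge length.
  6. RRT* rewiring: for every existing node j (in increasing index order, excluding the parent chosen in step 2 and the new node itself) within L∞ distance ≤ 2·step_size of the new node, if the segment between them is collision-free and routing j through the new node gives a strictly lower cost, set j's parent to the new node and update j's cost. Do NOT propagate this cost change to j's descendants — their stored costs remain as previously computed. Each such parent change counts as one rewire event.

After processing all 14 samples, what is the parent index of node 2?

1. q=(8,10) nearest=0 d=8 new=(6,6) → add node 1 parent=0 cost=4
2. q=(4,0) nearest=0 d=2 new=(4,0) → add node 2 parent=0 cost=2
3. q=(4,15) nearest=1 d=9 new=(4,10) → add node 3 parent=1 cost=8
4. q=(0,6) nearest=0 d=4 new=(0,6) → add node 4 parent=0 cost=4
5. q=(10,3) nearest=1 d=4 new=(10,3) → add node 5 parent=1 cost=8
6. q=(12,16) nearest=3 d=8 new=(8,14) → blocked by [5,8]×[10,13], reject
7. q=(12,15) nearest=3 d=8 new=(8,14) → blocked by [5,8]×[10,13], reject
8. q=(0,3) nearest=0 d=2 new=(0,3) → add node 6 parent=0 cost=2
9. q=(4,1) nearest=2 d=1 new=(4,1) → add node 7 parent=2 cost=3
10. q=(10,9) nearest=1 d=4 new=(10,9) → add node 8 parent=1 cost=8
11. q=(17,20) nearest=8 d=11 new=(14,13) → blocked by [8,12]×[10,13], reject
12. q=(16,4) nearest=5 d=6 new=(14,4) → add node 9 parent=5 cost=12
13. q=(20,7) nearest=9 d=6 new=(18,7) → blocked by [12,17]×[6,12], reject
14. q=(12,29) nearest=3 d=19 new=(8,14) → blocked by [5,8]×[10,13], reject

Parent of node 2: 0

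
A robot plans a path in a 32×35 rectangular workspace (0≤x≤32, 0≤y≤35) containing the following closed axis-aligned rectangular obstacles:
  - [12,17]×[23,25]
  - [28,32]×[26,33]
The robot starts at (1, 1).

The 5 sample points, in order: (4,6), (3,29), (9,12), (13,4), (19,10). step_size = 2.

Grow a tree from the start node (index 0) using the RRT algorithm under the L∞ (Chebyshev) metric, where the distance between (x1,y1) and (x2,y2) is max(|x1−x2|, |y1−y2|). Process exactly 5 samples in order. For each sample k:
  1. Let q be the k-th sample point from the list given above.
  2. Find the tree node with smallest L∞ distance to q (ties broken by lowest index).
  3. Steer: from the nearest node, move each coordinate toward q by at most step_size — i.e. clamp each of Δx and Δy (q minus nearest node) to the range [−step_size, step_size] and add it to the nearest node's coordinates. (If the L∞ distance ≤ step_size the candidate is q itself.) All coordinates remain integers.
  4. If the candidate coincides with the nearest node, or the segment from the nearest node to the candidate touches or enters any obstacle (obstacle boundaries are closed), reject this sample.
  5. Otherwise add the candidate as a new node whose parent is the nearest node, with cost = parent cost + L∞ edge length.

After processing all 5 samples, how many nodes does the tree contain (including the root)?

Node count: 6

1. q=(4,6) nearest=0 d=5 new=(3,3) → add node 1 parent=0 cost=2
2. q=(3,29) nearest=1 d=26 new=(3,5) → add node 2 parent=1 cost=4
3. q=(9,12) nearest=2 d=7 new=(5,7) → add node 3 parent=2 cost=6
4. q=(13,4) nearest=3 d=8 new=(7,5) → add node 4 parent=3 cost=8
5. q=(19,10) nearest=4 d=12 new=(9,7) → add node 5 parent=4 cost=10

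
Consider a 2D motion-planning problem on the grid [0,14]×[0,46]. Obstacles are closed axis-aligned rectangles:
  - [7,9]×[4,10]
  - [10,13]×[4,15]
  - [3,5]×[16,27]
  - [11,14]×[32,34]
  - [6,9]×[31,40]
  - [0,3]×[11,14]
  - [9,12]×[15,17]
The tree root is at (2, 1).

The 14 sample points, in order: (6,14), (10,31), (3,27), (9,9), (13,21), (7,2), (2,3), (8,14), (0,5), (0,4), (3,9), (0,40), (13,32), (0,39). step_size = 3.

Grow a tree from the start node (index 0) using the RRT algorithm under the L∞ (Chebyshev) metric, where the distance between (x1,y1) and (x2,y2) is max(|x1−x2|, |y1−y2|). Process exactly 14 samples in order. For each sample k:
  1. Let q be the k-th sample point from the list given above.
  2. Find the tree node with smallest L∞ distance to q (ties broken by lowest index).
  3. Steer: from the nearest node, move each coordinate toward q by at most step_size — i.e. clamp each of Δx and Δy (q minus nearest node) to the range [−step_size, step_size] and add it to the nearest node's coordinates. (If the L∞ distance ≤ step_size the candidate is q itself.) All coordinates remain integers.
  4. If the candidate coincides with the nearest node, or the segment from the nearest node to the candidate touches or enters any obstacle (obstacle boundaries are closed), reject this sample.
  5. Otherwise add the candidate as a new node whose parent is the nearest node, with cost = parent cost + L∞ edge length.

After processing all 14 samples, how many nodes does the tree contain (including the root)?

Node count: 10

1. q=(6,14) nearest=0 d=13 new=(5,4) → add node 1 parent=0 cost=3
2. q=(10,31) nearest=1 d=27 new=(8,7) → blocked by [7,9]×[4,10], reject
3. q=(3,27) nearest=1 d=23 new=(3,7) → add node 2 parent=1 cost=6
4. q=(9,9) nearest=1 d=5 new=(8,7) → blocked by [7,9]×[4,10], reject
5. q=(13,21) nearest=2 d=14 new=(6,10) → add node 3 parent=2 cost=9
6. q=(7,2) nearest=1 d=2 new=(7,2) → add node 4 parent=1 cost=5
7. q=(2,3) nearest=0 d=2 new=(2,3) → add node 5 parent=0 cost=2
8. q=(8,14) nearest=3 d=4 new=(8,13) → add node 6 parent=3 cost=12
9. q=(0,5) nearest=5 d=2 new=(0,5) → add node 7 parent=5 cost=4
10. q=(0,4) nearest=7 d=1 new=(0,4) → add node 8 parent=7 cost=5
11. q=(3,9) nearest=2 d=2 new=(3,9) → add node 9 parent=2 cost=8
12. q=(0,40) nearest=6 d=27 new=(5,16) → blocked by [3,5]×[16,27], reject
13. q=(13,32) nearest=6 d=19 new=(11,16) → blocked by [10,13]×[4,15], reject
14. q=(0,39) nearest=6 d=26 new=(5,16) → blocked by [3,5]×[16,27], reject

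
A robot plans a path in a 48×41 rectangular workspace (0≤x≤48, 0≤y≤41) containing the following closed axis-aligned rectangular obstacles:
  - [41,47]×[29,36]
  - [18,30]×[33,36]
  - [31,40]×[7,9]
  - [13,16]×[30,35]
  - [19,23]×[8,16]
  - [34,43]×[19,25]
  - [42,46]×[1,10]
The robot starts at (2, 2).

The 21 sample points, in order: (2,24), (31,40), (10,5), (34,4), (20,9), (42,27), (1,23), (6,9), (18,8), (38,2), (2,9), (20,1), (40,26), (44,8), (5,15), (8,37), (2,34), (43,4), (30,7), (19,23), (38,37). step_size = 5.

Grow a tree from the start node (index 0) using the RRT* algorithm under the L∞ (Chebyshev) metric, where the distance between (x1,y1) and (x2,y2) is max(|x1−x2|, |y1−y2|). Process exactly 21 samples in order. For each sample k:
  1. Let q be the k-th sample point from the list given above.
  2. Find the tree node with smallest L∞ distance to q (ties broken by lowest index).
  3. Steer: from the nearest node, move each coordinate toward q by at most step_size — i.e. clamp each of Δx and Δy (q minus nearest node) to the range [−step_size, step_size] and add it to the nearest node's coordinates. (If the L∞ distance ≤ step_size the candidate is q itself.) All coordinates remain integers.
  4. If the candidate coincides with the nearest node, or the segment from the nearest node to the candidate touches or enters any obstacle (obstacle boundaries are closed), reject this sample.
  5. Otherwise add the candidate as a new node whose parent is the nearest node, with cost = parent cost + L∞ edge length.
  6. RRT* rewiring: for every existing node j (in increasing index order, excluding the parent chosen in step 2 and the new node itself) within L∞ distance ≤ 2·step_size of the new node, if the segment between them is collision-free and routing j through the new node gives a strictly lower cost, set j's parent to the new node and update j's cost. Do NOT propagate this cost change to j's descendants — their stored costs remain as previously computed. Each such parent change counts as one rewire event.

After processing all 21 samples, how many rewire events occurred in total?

1. q=(2,24) nearest=0 d=22 new=(2,7) → add node 1 parent=0 cost=5
2. q=(31,40) nearest=1 d=33 new=(7,12) → add node 2 parent=1 cost=10
3. q=(10,5) nearest=2 d=7 new=(10,7) → add node 3 parent=2 cost=15
4. q=(34,4) nearest=3 d=24 new=(15,4) → add node 4 parent=3 cost=20
5. q=(20,9) nearest=4 d=5 new=(20,9) → blocked by [19,23]×[8,16], reject
6. q=(42,27) nearest=4 d=27 new=(20,9) → blocked by [19,23]×[8,16], reject
7. q=(1,23) nearest=2 d=11 new=(2,17) → add node 5 parent=2 cost=15
8. q=(6,9) nearest=2 d=3 new=(6,9) → add node 6 parent=2 cost=13
9. q=(18,8) nearest=4 d=4 new=(18,8) → add node 7 parent=4 cost=24
10. q=(38,2) nearest=7 d=20 new=(23,3) → add node 8 parent=7 cost=29
11. q=(2,9) nearest=1 d=2 new=(2,9) → add node 9 parent=1 cost=7; rewire 6→9 (11<13)
12. q=(20,1) nearest=8 d=3 new=(20,1) → add node 10 parent=8 cost=32
13. q=(40,26) nearest=7 d=22 new=(23,13) → blocked by [19,23]×[8,16], reject
14. q=(44,8) nearest=8 d=21 new=(28,8) → add node 11 parent=8 cost=34
15. q=(5,15) nearest=2 d=3 new=(5,15) → add node 12 parent=2 cost=13
16. q=(8,37) nearest=5 d=20 new=(7,22) → add node 13 parent=5 cost=20
17. q=(2,34) nearest=13 d=12 new=(2,27) → add node 14 parent=13 cost=25
18. q=(43,4) nearest=11 d=15 new=(33,4) → add node 15 parent=11 cost=39
19. q=(30,7) nearest=11 d=2 new=(30,7) → add node 16 parent=11 cost=36
20. q=(19,23) nearest=2 d=12 new=(12,17) → add node 17 parent=2 cost=15
21. q=(38,37) nearest=17 d=26 new=(17,22) → add node 18 parent=17 cost=20

Rewire events: 1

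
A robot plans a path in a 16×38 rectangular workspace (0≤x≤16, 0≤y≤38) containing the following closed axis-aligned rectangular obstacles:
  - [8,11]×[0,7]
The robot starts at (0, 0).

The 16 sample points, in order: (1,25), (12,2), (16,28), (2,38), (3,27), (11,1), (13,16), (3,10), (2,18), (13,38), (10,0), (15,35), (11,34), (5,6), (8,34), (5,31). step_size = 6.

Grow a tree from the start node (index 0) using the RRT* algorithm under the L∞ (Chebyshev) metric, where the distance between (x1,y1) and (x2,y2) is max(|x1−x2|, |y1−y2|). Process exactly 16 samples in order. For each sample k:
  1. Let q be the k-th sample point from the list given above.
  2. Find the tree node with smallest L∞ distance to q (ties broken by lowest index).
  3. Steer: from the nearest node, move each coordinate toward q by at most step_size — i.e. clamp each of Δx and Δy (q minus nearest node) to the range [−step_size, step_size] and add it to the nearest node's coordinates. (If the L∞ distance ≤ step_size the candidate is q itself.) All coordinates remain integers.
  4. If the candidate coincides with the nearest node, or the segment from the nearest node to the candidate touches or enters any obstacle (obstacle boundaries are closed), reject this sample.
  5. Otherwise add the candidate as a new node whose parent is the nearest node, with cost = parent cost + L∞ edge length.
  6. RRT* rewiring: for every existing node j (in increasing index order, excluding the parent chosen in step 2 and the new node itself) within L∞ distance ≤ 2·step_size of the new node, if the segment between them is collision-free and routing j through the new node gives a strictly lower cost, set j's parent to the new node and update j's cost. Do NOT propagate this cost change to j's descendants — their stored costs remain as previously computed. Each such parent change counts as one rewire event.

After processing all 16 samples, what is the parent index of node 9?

Parent of node 9: 8

1. q=(1,25) nearest=0 d=25 new=(1,6) → add node 1 parent=0 cost=6
2. q=(12,2) nearest=1 d=11 new=(7,2) → add node 2 parent=1 cost=12
3. q=(16,28) nearest=1 d=22 new=(7,12) → add node 3 parent=1 cost=12
4. q=(2,38) nearest=3 d=26 new=(2,18) → add node 4 parent=3 cost=18
5. q=(3,27) nearest=4 d=9 new=(3,24) → add node 5 parent=4 cost=24
6. q=(11,1) nearest=2 d=4 new=(11,1) → blocked by [8,11]×[0,7], reject
7. q=(13,16) nearest=3 d=6 new=(13,16) → add node 6 parent=3 cost=18
8. q=(3,10) nearest=1 d=4 new=(3,10) → add node 7 parent=1 cost=10
9. q=(2,18) nearest=4 d=0 → coincident, reject
10. q=(13,38) nearest=5 d=14 new=(9,30) → add node 8 parent=5 cost=30
11. q=(10,0) nearest=2 d=3 new=(10,0) → blocked by [8,11]×[0,7], reject
12. q=(15,35) nearest=8 d=6 new=(15,35) → add node 9 parent=8 cost=36
13. q=(11,34) nearest=8 d=4 new=(11,34) → add node 10 parent=8 cost=34
14. q=(5,6) nearest=1 d=4 new=(5,6) → add node 11 parent=1 cost=10
15. q=(8,34) nearest=10 d=3 new=(8,34) → add node 12 parent=10 cost=37
16. q=(5,31) nearest=12 d=3 new=(5,31) → add node 13 parent=12 cost=40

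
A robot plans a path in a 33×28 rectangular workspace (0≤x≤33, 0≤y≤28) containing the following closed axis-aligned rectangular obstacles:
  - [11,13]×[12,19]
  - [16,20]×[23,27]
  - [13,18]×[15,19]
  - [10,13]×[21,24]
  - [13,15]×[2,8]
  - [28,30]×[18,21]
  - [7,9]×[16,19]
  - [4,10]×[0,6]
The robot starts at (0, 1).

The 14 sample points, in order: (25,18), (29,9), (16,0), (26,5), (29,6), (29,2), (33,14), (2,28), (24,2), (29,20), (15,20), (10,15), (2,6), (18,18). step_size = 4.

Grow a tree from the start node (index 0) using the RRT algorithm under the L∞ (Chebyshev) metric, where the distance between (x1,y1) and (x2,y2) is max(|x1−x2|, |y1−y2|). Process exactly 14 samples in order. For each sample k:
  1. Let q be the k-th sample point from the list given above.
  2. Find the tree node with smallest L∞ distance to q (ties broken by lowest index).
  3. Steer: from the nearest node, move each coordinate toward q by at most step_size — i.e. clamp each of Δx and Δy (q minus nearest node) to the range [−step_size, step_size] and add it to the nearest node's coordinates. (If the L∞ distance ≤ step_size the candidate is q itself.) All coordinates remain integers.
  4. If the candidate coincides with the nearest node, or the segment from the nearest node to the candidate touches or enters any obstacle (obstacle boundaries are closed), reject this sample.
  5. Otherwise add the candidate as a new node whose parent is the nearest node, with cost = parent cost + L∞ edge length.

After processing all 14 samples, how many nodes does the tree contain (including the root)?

Node count: 6

1. q=(25,18) nearest=0 d=25 new=(4,5) → blocked by [4,10]×[0,6], reject
2. q=(29,9) nearest=0 d=29 new=(4,5) → blocked by [4,10]×[0,6], reject
3. q=(16,0) nearest=0 d=16 new=(4,0) → blocked by [4,10]×[0,6], reject
4. q=(26,5) nearest=0 d=26 new=(4,5) → blocked by [4,10]×[0,6], reject
5. q=(29,6) nearest=0 d=29 new=(4,5) → blocked by [4,10]×[0,6], reject
6. q=(29,2) nearest=0 d=29 new=(4,2) → blocked by [4,10]×[0,6], reject
7. q=(33,14) nearest=0 d=33 new=(4,5) → blocked by [4,10]×[0,6], reject
8. q=(2,28) nearest=0 d=27 new=(2,5) → add node 1 parent=0 cost=4
9. q=(24,2) nearest=1 d=22 new=(6,2) → blocked by [4,10]×[0,6], reject
10. q=(29,20) nearest=1 d=27 new=(6,9) → add node 2 parent=1 cost=8
11. q=(15,20) nearest=2 d=11 new=(10,13) → add node 3 parent=2 cost=12
12. q=(10,15) nearest=3 d=2 new=(10,15) → add node 4 parent=3 cost=14
13. q=(2,6) nearest=1 d=1 new=(2,6) → add node 5 parent=1 cost=5
14. q=(18,18) nearest=3 d=8 new=(14,17) → blocked by [11,13]×[12,19], reject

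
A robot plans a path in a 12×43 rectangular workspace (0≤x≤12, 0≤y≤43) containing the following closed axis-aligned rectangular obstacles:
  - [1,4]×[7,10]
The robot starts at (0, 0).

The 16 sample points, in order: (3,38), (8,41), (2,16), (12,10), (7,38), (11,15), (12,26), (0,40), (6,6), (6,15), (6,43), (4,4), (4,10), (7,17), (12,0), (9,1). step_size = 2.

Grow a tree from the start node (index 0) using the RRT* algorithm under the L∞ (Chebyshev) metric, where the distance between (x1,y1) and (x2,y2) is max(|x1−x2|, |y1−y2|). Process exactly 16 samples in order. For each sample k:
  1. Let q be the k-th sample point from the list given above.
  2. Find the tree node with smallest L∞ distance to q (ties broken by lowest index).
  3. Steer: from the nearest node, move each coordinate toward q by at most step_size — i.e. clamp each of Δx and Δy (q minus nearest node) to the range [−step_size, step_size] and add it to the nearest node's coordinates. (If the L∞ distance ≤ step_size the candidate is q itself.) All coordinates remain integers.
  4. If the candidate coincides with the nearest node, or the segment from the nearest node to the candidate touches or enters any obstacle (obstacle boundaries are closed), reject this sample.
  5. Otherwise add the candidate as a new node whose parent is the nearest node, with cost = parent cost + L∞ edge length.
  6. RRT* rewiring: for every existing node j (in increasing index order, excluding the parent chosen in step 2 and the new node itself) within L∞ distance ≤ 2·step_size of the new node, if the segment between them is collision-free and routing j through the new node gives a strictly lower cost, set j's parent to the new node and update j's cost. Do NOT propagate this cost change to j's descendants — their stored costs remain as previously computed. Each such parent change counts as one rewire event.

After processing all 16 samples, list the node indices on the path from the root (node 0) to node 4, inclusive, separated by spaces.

1. q=(3,38) nearest=0 d=38 new=(2,2) → add node 1 parent=0 cost=2
2. q=(8,41) nearest=1 d=39 new=(4,4) → add node 2 parent=1 cost=4
3. q=(2,16) nearest=2 d=12 new=(2,6) → add node 3 parent=2 cost=6
4. q=(12,10) nearest=2 d=8 new=(6,6) → add node 4 parent=2 cost=6
5. q=(7,38) nearest=3 d=32 new=(4,8) → blocked by [1,4]×[7,10], reject
6. q=(11,15) nearest=3 d=9 new=(4,8) → blocked by [1,4]×[7,10], reject
7. q=(12,26) nearest=3 d=20 new=(4,8) → blocked by [1,4]×[7,10], reject
8. q=(0,40) nearest=3 d=34 new=(0,8) → blocked by [1,4]×[7,10], reject
9. q=(6,6) nearest=4 d=0 → coincident, reject
10. q=(6,15) nearest=3 d=9 new=(4,8) → blocked by [1,4]×[7,10], reject
11. q=(6,43) nearest=3 d=37 new=(4,8) → blocked by [1,4]×[7,10], reject
12. q=(4,4) nearest=2 d=0 → coincident, reject
13. q=(4,10) nearest=3 d=4 new=(4,8) → blocked by [1,4]×[7,10], reject
14. q=(7,17) nearest=3 d=11 new=(4,8) → blocked by [1,4]×[7,10], reject
15. q=(12,0) nearest=4 d=6 new=(8,4) → add node 5 parent=4 cost=8
16. q=(9,1) nearest=5 d=3 new=(9,2) → add node 6 parent=5 cost=10

Path: 0 1 2 4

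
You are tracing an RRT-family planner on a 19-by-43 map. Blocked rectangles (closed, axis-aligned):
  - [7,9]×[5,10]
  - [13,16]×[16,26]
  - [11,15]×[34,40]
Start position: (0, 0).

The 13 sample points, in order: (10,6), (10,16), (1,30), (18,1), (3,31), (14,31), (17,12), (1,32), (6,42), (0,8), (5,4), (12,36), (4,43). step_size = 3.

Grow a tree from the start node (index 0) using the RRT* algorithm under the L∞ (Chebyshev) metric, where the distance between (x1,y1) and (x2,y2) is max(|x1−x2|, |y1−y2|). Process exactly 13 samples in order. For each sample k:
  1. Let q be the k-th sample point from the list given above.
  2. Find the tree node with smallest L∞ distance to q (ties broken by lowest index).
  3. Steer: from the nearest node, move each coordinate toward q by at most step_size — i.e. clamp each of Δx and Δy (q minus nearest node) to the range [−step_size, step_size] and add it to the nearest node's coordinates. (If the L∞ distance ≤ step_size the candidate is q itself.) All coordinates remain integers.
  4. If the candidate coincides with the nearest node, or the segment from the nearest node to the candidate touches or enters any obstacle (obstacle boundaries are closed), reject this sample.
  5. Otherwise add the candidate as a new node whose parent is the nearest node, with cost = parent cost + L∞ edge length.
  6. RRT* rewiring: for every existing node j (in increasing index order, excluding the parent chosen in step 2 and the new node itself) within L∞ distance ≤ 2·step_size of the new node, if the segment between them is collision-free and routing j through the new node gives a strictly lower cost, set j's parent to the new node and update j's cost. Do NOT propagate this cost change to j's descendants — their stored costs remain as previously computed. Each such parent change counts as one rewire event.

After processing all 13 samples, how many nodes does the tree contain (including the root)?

Node count: 12

1. q=(10,6) nearest=0 d=10 new=(3,3) → add node 1 parent=0 cost=3
2. q=(10,16) nearest=1 d=13 new=(6,6) → add node 2 parent=1 cost=6
3. q=(1,30) nearest=2 d=24 new=(3,9) → add node 3 parent=2 cost=9
4. q=(18,1) nearest=2 d=12 new=(9,3) → blocked by [7,9]×[5,10], reject
5. q=(3,31) nearest=3 d=22 new=(3,12) → add node 4 parent=3 cost=12
6. q=(14,31) nearest=4 d=19 new=(6,15) → add node 5 parent=4 cost=15
7. q=(17,12) nearest=2 d=11 new=(9,9) → blocked by [7,9]×[5,10], reject
8. q=(1,32) nearest=5 d=17 new=(3,18) → add node 6 parent=5 cost=18
9. q=(6,42) nearest=6 d=24 new=(6,21) → add node 7 parent=6 cost=21
10. q=(0,8) nearest=3 d=3 new=(0,8) → add node 8 parent=3 cost=12
11. q=(5,4) nearest=1 d=2 new=(5,4) → add node 9 parent=1 cost=5; rewire 8→9 (10<12)
12. q=(12,36) nearest=7 d=15 new=(9,24) → add node 10 parent=7 cost=24
13. q=(4,43) nearest=10 d=19 new=(6,27) → add node 11 parent=10 cost=27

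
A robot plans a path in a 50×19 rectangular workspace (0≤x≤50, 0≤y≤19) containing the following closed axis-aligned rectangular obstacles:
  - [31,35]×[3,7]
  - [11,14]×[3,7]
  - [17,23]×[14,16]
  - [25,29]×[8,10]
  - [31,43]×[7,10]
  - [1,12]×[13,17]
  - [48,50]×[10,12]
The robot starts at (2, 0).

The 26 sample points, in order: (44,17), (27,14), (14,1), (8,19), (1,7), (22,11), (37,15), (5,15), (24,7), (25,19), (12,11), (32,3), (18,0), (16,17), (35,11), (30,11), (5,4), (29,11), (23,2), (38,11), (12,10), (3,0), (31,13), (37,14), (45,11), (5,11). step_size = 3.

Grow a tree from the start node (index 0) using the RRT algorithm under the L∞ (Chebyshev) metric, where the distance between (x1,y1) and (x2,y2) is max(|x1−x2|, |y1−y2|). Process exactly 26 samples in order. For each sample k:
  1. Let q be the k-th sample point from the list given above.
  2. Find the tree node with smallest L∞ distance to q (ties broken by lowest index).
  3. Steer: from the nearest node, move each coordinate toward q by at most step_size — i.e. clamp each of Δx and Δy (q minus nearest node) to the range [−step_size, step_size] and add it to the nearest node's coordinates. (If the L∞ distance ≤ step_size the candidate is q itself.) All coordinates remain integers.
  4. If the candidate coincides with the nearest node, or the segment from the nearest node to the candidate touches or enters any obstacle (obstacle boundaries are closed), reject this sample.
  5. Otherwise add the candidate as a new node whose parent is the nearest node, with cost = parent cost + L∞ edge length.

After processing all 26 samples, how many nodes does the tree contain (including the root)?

1. q=(44,17) nearest=0 d=42 new=(5,3) → add node 1 parent=0 cost=3
2. q=(27,14) nearest=1 d=22 new=(8,6) → add node 2 parent=1 cost=6
3. q=(14,1) nearest=2 d=6 new=(11,3) → blocked by [11,14]×[3,7], reject
4. q=(8,19) nearest=2 d=13 new=(8,9) → add node 3 parent=2 cost=9
5. q=(1,7) nearest=1 d=4 new=(2,6) → add node 4 parent=1 cost=6
6. q=(22,11) nearest=2 d=14 new=(11,9) → add node 5 parent=2 cost=9
7. q=(37,15) nearest=5 d=26 new=(14,12) → add node 6 parent=5 cost=12
8. q=(5,15) nearest=3 d=6 new=(5,12) → add node 7 parent=3 cost=12
9. q=(24,7) nearest=6 d=10 new=(17,9) → add node 8 parent=6 cost=15
10. q=(25,19) nearest=8 d=10 new=(20,12) → add node 9 parent=8 cost=18
11. q=(12,11) nearest=5 d=2 new=(12,11) → add node 10 parent=5 cost=11
12. q=(32,3) nearest=9 d=12 new=(23,9) → add node 11 parent=9 cost=21
13. q=(18,0) nearest=5 d=9 new=(14,6) → blocked by [11,14]×[3,7], reject
14. q=(16,17) nearest=6 d=5 new=(16,15) → add node 12 parent=6 cost=15
15. q=(35,11) nearest=11 d=12 new=(26,11) → add node 13 parent=11 cost=24
16. q=(30,11) nearest=13 d=4 new=(29,11) → add node 14 parent=13 cost=27
17. q=(5,4) nearest=1 d=1 new=(5,4) → add node 15 parent=1 cost=4
18. q=(29,11) nearest=14 d=0 → coincident, reject
19. q=(23,2) nearest=8 d=7 new=(20,6) → add node 16 parent=8 cost=18
20. q=(38,11) nearest=14 d=9 new=(32,11) → add node 17 parent=14 cost=30
21. q=(12,10) nearest=5 d=1 new=(12,10) → add node 18 parent=5 cost=10
22. q=(3,0) nearest=0 d=1 new=(3,0) → add node 19 parent=0 cost=1
23. q=(31,13) nearest=14 d=2 new=(31,13) → add node 20 parent=14 cost=29
24. q=(37,14) nearest=17 d=5 new=(35,14) → add node 21 parent=17 cost=33
25. q=(45,11) nearest=21 d=10 new=(38,11) → add node 22 parent=21 cost=36
26. q=(5,11) nearest=7 d=1 new=(5,11) → add node 23 parent=7 cost=13

Node count: 24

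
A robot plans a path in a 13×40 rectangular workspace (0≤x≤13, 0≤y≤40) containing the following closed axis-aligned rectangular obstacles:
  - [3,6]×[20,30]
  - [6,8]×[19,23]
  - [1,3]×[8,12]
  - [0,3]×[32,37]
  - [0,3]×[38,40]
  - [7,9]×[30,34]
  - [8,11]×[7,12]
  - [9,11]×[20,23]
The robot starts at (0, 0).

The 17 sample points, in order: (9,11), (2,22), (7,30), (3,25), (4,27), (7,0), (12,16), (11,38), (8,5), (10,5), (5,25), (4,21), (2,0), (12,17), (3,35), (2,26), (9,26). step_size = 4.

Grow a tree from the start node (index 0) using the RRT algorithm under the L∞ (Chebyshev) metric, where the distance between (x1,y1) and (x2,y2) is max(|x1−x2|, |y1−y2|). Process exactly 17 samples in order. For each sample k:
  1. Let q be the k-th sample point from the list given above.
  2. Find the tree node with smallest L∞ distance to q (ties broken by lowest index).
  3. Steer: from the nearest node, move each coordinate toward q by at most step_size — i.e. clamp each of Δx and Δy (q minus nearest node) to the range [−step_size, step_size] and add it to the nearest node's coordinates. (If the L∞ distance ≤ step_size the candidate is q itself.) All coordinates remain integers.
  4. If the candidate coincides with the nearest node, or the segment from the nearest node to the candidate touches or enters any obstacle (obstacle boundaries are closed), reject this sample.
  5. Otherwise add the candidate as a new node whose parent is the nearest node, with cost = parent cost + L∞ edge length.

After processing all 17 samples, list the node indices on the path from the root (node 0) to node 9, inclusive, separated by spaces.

Path: 0 1 2 3 5 9

1. q=(9,11) nearest=0 d=11 new=(4,4) → add node 1 parent=0 cost=4
2. q=(2,22) nearest=1 d=18 new=(2,8) → blocked by [1,3]×[8,12], reject
3. q=(7,30) nearest=1 d=26 new=(7,8) → add node 2 parent=1 cost=8
4. q=(3,25) nearest=2 d=17 new=(3,12) → blocked by [1,3]×[8,12], reject
5. q=(4,27) nearest=2 d=19 new=(4,12) → add node 3 parent=2 cost=12
6. q=(7,0) nearest=1 d=4 new=(7,0) → add node 4 parent=1 cost=8
7. q=(12,16) nearest=2 d=8 new=(11,12) → blocked by [8,11]×[7,12], reject
8. q=(11,38) nearest=3 d=26 new=(8,16) → add node 5 parent=3 cost=16
9. q=(8,5) nearest=2 d=3 new=(8,5) → add node 6 parent=2 cost=11
10. q=(10,5) nearest=6 d=2 new=(10,5) → add node 7 parent=6 cost=13
11. q=(5,25) nearest=5 d=9 new=(5,20) → blocked by [3,6]×[20,30], reject
12. q=(4,21) nearest=5 d=5 new=(4,20) → blocked by [3,6]×[20,30], reject
13. q=(2,0) nearest=0 d=2 new=(2,0) → add node 8 parent=0 cost=2
14. q=(12,17) nearest=5 d=4 new=(12,17) → add node 9 parent=5 cost=20
15. q=(3,35) nearest=9 d=18 new=(8,21) → blocked by [6,8]×[19,23], reject
16. q=(2,26) nearest=5 d=10 new=(4,20) → blocked by [3,6]×[20,30], reject
17. q=(9,26) nearest=9 d=9 new=(9,21) → blocked by [9,11]×[20,23], reject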